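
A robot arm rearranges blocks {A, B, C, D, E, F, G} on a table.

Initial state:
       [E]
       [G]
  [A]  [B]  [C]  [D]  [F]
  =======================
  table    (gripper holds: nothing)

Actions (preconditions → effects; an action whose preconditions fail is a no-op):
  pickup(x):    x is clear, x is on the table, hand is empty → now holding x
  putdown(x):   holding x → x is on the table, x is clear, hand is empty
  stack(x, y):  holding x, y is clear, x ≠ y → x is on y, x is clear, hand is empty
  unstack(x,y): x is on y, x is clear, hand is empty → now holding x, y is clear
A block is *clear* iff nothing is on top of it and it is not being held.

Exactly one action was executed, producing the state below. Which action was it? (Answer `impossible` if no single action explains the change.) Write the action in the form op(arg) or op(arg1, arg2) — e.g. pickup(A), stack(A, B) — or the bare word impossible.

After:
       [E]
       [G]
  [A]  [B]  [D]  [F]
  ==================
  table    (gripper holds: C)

target: towers=[A; B/G/E; D; F] holding=C
         pickup(F) → towers=[A; B/G/E; C; D] holding=F
         pickup(D) → towers=[A; B/G/E; C; F] holding=D
         pickup(A) → towers=[B/G/E; C; D; F] holding=A
     unstack(E, G) → towers=[A; B/G; C; D; F] holding=E
         pickup(C) → towers=[A; B/G/E; D; F] holding=C  ← match

pickup(C)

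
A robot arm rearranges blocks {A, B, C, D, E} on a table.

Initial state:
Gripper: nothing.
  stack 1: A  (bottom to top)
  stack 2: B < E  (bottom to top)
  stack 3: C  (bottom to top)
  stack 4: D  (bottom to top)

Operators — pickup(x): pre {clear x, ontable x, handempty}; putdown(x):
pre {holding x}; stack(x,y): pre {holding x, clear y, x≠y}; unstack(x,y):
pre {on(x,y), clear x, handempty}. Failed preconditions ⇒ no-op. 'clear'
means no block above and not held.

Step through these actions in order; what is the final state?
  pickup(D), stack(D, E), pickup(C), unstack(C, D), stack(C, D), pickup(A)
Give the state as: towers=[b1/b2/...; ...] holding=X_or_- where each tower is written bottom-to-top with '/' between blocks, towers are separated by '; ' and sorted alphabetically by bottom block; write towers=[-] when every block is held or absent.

towers=[B/E/D/C] holding=A

step 1 (pickup(D)): towers=[A; B/E; C] holding=D
step 2 (stack(D, E)): towers=[A; B/E/D; C] holding=-
step 3 (pickup(C)): towers=[A; B/E/D] holding=C
step 4 (unstack(C, D)) [no-op]: towers=[A; B/E/D] holding=C
step 5 (stack(C, D)): towers=[A; B/E/D/C] holding=-
step 6 (pickup(A)): towers=[B/E/D/C] holding=A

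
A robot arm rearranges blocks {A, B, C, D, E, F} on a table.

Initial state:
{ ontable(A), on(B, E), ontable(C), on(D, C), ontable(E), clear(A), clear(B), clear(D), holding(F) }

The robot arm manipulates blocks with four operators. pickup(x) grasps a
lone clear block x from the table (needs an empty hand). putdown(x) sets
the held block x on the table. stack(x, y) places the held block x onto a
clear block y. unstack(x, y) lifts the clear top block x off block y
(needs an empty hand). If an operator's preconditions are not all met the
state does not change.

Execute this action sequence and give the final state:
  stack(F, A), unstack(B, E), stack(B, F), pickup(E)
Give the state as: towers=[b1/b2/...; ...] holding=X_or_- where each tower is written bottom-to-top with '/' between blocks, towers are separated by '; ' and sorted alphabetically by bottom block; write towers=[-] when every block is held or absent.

step 1 (stack(F, A)): towers=[A/F; C/D; E/B] holding=-
step 2 (unstack(B, E)): towers=[A/F; C/D; E] holding=B
step 3 (stack(B, F)): towers=[A/F/B; C/D; E] holding=-
step 4 (pickup(E)): towers=[A/F/B; C/D] holding=E

towers=[A/F/B; C/D] holding=E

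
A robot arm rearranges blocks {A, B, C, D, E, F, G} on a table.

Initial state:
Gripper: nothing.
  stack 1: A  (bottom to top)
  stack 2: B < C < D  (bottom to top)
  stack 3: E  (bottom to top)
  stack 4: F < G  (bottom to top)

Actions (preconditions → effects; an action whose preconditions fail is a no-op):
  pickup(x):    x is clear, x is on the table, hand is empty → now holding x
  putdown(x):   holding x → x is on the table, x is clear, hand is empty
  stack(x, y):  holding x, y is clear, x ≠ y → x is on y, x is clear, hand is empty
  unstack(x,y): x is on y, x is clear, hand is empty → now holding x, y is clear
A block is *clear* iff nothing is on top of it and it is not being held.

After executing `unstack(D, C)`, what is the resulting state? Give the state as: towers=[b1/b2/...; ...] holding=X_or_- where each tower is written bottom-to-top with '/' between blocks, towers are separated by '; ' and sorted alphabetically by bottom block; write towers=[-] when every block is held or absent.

towers=[A; B/C; E; F/G] holding=D

before: towers=[A; B/C/D; E; F/G] holding=-
pre[unstack(D, C)]: on(D,C) yes, clear(D) yes, handempty yes
all met → apply unstack(D, C)
after:  towers=[A; B/C; E; F/G] holding=D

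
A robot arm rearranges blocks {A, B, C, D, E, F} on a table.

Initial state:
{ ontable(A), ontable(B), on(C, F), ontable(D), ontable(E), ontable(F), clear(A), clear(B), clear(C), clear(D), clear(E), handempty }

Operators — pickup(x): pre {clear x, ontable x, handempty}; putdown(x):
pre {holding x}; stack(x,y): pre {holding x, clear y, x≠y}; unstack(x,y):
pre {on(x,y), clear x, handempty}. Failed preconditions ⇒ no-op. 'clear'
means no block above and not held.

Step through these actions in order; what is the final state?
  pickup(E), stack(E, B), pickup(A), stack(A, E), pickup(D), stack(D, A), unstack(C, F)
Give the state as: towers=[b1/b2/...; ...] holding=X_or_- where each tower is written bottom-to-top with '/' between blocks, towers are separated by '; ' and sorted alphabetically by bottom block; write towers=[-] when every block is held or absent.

towers=[B/E/A/D; F] holding=C

step 1 (pickup(E)): towers=[A; B; D; F/C] holding=E
step 2 (stack(E, B)): towers=[A; B/E; D; F/C] holding=-
step 3 (pickup(A)): towers=[B/E; D; F/C] holding=A
step 4 (stack(A, E)): towers=[B/E/A; D; F/C] holding=-
step 5 (pickup(D)): towers=[B/E/A; F/C] holding=D
step 6 (stack(D, A)): towers=[B/E/A/D; F/C] holding=-
step 7 (unstack(C, F)): towers=[B/E/A/D; F] holding=C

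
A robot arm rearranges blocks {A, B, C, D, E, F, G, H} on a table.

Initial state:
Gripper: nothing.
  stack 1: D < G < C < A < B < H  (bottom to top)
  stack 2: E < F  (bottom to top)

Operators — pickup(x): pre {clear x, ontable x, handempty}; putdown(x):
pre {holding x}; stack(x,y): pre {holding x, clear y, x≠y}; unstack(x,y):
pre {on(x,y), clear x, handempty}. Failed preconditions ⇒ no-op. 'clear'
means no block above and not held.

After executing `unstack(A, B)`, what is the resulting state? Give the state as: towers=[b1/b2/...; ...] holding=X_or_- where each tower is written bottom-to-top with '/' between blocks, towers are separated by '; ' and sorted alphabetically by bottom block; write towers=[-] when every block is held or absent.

before: towers=[D/G/C/A/B/H; E/F] holding=-
pre[unstack(A, B)]: on(A,B) fail, clear(A) fail, handempty ok
on(A,B), clear(A) unmet → unstack(A, B) is a no-op
after:  towers=[D/G/C/A/B/H; E/F] holding=-

towers=[D/G/C/A/B/H; E/F] holding=-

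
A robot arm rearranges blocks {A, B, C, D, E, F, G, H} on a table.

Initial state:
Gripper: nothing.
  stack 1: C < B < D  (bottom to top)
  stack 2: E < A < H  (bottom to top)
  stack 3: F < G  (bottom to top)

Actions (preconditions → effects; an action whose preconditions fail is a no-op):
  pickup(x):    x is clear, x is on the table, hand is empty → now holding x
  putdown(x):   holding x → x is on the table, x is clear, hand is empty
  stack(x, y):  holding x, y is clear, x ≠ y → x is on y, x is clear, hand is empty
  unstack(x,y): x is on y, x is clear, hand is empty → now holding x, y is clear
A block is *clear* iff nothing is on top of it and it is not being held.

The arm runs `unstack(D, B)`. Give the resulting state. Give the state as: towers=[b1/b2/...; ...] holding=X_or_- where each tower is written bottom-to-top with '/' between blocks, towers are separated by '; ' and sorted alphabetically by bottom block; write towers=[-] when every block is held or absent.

before: towers=[C/B/D; E/A/H; F/G] holding=-
pre[unstack(D, B)]: on(D,B) yes, clear(D) yes, handempty yes
all met → apply unstack(D, B)
after:  towers=[C/B; E/A/H; F/G] holding=D

towers=[C/B; E/A/H; F/G] holding=D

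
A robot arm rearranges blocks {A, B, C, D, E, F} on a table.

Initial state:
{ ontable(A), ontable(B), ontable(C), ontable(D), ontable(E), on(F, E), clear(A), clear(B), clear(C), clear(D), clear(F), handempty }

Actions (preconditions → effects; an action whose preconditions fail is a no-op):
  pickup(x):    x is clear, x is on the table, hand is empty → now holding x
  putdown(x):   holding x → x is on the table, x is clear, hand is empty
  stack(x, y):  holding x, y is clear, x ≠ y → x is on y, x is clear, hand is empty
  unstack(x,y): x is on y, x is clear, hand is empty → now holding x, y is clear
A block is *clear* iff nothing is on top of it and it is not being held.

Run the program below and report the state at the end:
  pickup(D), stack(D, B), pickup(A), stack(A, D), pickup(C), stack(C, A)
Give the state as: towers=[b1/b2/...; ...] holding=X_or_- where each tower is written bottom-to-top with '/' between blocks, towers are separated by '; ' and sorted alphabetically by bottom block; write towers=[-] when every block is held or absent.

towers=[B/D/A/C; E/F] holding=-

step 1 (pickup(D)): towers=[A; B; C; E/F] holding=D
step 2 (stack(D, B)): towers=[A; B/D; C; E/F] holding=-
step 3 (pickup(A)): towers=[B/D; C; E/F] holding=A
step 4 (stack(A, D)): towers=[B/D/A; C; E/F] holding=-
step 5 (pickup(C)): towers=[B/D/A; E/F] holding=C
step 6 (stack(C, A)): towers=[B/D/A/C; E/F] holding=-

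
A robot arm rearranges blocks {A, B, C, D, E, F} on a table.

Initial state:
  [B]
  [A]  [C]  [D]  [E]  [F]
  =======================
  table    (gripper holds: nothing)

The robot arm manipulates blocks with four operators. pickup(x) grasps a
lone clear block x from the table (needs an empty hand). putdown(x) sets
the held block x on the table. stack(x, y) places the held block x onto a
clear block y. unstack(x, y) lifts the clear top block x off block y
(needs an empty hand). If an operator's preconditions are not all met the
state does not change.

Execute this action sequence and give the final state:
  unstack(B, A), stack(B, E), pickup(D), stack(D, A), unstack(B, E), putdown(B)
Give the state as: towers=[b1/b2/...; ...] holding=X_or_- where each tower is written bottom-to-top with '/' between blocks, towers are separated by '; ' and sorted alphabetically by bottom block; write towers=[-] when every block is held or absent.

towers=[A/D; B; C; E; F] holding=-

step 1 (unstack(B, A)): towers=[A; C; D; E; F] holding=B
step 2 (stack(B, E)): towers=[A; C; D; E/B; F] holding=-
step 3 (pickup(D)): towers=[A; C; E/B; F] holding=D
step 4 (stack(D, A)): towers=[A/D; C; E/B; F] holding=-
step 5 (unstack(B, E)): towers=[A/D; C; E; F] holding=B
step 6 (putdown(B)): towers=[A/D; B; C; E; F] holding=-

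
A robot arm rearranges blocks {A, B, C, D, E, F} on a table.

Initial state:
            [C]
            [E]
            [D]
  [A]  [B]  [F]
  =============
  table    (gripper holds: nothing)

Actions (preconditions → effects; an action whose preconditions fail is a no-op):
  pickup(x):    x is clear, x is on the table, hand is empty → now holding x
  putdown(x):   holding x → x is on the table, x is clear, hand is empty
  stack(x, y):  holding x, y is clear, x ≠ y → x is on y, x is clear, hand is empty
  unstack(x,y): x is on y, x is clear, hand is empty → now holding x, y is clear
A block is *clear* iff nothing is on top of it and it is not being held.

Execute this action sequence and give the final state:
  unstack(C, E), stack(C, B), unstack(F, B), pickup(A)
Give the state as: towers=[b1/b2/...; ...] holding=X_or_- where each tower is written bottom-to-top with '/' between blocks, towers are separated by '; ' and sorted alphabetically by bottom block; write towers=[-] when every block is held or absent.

towers=[B/C; F/D/E] holding=A

step 1 (unstack(C, E)): towers=[A; B; F/D/E] holding=C
step 2 (stack(C, B)): towers=[A; B/C; F/D/E] holding=-
step 3 (unstack(F, B)) [no-op]: towers=[A; B/C; F/D/E] holding=-
step 4 (pickup(A)): towers=[B/C; F/D/E] holding=A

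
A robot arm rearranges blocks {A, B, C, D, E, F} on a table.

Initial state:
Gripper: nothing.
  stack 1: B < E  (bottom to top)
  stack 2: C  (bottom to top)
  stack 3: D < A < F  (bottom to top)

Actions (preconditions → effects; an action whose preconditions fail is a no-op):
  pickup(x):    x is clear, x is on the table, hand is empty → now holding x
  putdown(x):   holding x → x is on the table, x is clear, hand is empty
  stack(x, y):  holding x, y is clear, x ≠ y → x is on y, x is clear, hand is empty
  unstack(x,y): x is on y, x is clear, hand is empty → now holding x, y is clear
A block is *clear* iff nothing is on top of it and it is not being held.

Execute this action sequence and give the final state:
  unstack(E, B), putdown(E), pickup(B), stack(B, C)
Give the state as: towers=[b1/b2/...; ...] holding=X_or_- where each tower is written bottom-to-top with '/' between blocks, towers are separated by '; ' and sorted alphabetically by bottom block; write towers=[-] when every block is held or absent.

step 1 (unstack(E, B)): towers=[B; C; D/A/F] holding=E
step 2 (putdown(E)): towers=[B; C; D/A/F; E] holding=-
step 3 (pickup(B)): towers=[C; D/A/F; E] holding=B
step 4 (stack(B, C)): towers=[C/B; D/A/F; E] holding=-

towers=[C/B; D/A/F; E] holding=-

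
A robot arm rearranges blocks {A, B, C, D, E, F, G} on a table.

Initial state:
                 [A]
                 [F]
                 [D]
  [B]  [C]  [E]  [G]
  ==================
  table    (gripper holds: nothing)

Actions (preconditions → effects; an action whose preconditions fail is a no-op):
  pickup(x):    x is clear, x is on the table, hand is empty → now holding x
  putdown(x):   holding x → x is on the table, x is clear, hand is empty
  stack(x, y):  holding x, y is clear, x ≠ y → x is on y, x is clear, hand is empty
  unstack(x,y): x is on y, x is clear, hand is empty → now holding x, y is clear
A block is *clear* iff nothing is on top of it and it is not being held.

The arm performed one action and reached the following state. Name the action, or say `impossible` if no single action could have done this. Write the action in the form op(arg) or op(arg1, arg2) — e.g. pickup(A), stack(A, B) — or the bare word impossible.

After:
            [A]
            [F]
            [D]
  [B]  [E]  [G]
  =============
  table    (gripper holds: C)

pickup(C)

target: towers=[B; E; G/D/F/A] holding=C
         pickup(B) → towers=[C; E; G/D/F/A] holding=B
     unstack(A, F) → towers=[B; C; E; G/D/F] holding=A
         pickup(E) → towers=[B; C; G/D/F/A] holding=E
         pickup(C) → towers=[B; E; G/D/F/A] holding=C  ← match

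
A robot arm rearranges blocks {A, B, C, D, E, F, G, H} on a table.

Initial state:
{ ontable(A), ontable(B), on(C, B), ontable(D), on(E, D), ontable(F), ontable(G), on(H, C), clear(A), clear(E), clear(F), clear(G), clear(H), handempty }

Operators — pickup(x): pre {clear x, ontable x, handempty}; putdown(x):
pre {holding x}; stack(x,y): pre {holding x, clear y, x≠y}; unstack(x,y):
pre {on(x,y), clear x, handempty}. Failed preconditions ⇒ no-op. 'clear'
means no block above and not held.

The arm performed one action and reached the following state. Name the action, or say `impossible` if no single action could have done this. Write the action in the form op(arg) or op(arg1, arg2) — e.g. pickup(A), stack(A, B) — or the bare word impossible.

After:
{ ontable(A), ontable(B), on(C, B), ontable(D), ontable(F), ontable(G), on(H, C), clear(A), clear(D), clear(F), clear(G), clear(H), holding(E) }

target: towers=[A; B/C/H; D; F; G] holding=E
         pickup(G) → towers=[A; B/C/H; D/E; F] holding=G
         pickup(A) → towers=[B/C/H; D/E; F; G] holding=A
     unstack(E, D) → towers=[A; B/C/H; D; F; G] holding=E  ← match
     unstack(H, C) → towers=[A; B/C; D/E; F; G] holding=H
         pickup(F) → towers=[A; B/C/H; D/E; G] holding=F

unstack(E, D)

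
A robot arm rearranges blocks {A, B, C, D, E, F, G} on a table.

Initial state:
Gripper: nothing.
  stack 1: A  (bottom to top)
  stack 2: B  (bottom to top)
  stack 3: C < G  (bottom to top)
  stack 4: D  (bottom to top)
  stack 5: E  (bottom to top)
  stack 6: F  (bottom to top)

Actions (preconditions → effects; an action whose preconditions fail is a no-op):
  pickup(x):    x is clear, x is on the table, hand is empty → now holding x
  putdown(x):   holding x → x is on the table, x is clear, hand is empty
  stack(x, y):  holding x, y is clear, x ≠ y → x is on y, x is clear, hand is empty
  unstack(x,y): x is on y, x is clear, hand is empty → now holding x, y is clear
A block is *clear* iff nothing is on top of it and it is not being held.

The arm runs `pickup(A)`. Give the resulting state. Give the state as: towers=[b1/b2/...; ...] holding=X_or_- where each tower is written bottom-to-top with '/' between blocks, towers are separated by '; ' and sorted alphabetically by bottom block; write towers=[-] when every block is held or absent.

before: towers=[A; B; C/G; D; E; F] holding=-
pre[pickup(A)]: clear(A) yes, ontable(A) yes, handempty yes
all met → apply pickup(A)
after:  towers=[B; C/G; D; E; F] holding=A

towers=[B; C/G; D; E; F] holding=A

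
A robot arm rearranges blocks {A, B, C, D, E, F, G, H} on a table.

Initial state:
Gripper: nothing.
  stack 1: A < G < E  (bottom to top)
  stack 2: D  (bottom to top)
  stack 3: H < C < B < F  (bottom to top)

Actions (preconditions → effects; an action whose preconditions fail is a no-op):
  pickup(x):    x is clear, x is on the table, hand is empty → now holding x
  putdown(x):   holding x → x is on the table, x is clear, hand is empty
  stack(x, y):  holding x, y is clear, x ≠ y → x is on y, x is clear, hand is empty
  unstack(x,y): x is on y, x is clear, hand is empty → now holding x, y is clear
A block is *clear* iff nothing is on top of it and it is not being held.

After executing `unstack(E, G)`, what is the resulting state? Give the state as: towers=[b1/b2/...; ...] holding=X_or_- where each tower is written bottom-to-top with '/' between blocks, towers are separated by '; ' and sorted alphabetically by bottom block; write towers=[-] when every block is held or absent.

towers=[A/G; D; H/C/B/F] holding=E

before: towers=[A/G/E; D; H/C/B/F] holding=-
pre[unstack(E, G)]: on(E,G) yes, clear(E) yes, handempty yes
all met → apply unstack(E, G)
after:  towers=[A/G; D; H/C/B/F] holding=E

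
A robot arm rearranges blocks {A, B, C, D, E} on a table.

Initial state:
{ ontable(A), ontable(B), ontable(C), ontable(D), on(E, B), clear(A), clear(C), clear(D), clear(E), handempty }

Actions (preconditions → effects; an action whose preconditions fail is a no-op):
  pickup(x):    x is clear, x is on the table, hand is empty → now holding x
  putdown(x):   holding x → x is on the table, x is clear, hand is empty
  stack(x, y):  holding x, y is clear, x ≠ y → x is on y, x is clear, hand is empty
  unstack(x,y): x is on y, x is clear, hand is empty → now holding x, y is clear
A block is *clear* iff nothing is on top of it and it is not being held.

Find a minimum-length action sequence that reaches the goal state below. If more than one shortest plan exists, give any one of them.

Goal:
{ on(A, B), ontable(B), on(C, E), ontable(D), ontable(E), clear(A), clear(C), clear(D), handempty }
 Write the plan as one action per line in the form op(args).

unstack(E, B)
putdown(E)
pickup(A)
stack(A, B)
pickup(C)
stack(C, E)

step 1 (unstack(E, B)): towers=[A; B; C; D] holding=E
step 2 (putdown(E)): towers=[A; B; C; D; E] holding=-
step 3 (pickup(A)): towers=[B; C; D; E] holding=A
step 4 (stack(A, B)): towers=[B/A; C; D; E] holding=-
step 5 (pickup(C)): towers=[B/A; D; E] holding=C
step 6 (stack(C, E)): towers=[B/A; D; E/C] holding=-
goal check: towers=[B/A; D; E/C] holding=- — reached (length 6, optimal by BFS)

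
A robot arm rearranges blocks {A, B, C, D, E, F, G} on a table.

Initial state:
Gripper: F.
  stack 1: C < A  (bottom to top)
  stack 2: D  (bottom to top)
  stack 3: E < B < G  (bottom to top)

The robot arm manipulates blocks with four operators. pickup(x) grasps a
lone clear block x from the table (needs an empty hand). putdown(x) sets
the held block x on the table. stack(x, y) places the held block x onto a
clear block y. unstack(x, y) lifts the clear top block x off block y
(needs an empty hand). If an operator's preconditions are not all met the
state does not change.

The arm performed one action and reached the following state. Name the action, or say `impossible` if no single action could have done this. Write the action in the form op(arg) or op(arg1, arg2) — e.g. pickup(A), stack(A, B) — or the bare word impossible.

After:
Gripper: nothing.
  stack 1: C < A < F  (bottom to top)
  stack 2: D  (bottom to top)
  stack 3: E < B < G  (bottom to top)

target: towers=[C/A/F; D; E/B/G] holding=-
        putdown(F) → towers=[C/A; D; E/B/G; F] holding=-
       stack(F, G) → towers=[C/A; D; E/B/G/F] holding=-
       stack(F, D) → towers=[C/A; D/F; E/B/G] holding=-
       stack(F, A) → towers=[C/A/F; D; E/B/G] holding=-  ← match

stack(F, A)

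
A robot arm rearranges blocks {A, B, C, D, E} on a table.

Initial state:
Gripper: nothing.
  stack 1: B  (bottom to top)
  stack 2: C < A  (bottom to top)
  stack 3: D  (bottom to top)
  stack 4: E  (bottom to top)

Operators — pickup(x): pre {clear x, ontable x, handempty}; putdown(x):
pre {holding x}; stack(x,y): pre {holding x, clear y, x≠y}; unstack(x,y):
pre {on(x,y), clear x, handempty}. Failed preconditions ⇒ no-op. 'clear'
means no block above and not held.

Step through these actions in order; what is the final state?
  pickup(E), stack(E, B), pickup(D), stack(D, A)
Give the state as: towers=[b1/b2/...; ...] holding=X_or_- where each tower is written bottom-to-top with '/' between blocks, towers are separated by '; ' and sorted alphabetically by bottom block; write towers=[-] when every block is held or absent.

step 1 (pickup(E)): towers=[B; C/A; D] holding=E
step 2 (stack(E, B)): towers=[B/E; C/A; D] holding=-
step 3 (pickup(D)): towers=[B/E; C/A] holding=D
step 4 (stack(D, A)): towers=[B/E; C/A/D] holding=-

towers=[B/E; C/A/D] holding=-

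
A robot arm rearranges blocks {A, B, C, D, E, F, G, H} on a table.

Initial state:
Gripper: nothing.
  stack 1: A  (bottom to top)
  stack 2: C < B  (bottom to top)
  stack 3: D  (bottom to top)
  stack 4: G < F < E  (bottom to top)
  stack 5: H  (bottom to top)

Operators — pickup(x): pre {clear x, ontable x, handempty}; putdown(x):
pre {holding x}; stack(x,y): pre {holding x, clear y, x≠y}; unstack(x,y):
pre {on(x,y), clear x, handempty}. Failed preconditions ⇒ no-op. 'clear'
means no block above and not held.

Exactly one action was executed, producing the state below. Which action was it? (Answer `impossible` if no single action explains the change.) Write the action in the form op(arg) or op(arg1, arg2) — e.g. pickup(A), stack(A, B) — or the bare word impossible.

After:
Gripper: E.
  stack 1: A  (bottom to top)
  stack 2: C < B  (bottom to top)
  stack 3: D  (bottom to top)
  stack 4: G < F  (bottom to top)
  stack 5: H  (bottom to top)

target: towers=[A; C/B; D; G/F; H] holding=E
         pickup(A) → towers=[C/B; D; G/F/E; H] holding=A
     unstack(E, F) → towers=[A; C/B; D; G/F; H] holding=E  ← match
         pickup(H) → towers=[A; C/B; D; G/F/E] holding=H
     unstack(B, C) → towers=[A; C; D; G/F/E; H] holding=B
         pickup(D) → towers=[A; C/B; G/F/E; H] holding=D

unstack(E, F)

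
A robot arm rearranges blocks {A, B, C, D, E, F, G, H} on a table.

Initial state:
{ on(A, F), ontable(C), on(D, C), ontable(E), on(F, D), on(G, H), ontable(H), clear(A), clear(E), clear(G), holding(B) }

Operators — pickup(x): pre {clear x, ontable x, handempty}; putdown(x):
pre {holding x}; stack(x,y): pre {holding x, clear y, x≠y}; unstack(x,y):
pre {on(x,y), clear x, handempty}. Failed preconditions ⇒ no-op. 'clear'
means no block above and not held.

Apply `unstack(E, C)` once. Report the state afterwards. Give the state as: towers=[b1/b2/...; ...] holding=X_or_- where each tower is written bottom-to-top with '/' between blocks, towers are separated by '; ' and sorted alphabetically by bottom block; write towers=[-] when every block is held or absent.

towers=[C/D/F/A; E; H/G] holding=B

before: towers=[C/D/F/A; E; H/G] holding=B
pre[unstack(E, C)]: on(E,C) ✗, clear(E) ✓, handempty ✗
on(E,C), handempty unmet → unstack(E, C) is a no-op
after:  towers=[C/D/F/A; E; H/G] holding=B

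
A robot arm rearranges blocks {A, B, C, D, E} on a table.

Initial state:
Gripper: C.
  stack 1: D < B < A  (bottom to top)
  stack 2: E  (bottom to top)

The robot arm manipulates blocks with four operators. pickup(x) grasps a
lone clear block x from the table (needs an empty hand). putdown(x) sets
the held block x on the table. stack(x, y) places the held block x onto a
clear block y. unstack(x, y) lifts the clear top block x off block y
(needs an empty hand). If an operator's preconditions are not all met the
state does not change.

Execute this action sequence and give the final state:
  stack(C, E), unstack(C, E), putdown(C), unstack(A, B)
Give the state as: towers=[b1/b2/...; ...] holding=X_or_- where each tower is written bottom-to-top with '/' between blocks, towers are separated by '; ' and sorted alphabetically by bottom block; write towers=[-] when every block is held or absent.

step 1 (stack(C, E)): towers=[D/B/A; E/C] holding=-
step 2 (unstack(C, E)): towers=[D/B/A; E] holding=C
step 3 (putdown(C)): towers=[C; D/B/A; E] holding=-
step 4 (unstack(A, B)): towers=[C; D/B; E] holding=A

towers=[C; D/B; E] holding=A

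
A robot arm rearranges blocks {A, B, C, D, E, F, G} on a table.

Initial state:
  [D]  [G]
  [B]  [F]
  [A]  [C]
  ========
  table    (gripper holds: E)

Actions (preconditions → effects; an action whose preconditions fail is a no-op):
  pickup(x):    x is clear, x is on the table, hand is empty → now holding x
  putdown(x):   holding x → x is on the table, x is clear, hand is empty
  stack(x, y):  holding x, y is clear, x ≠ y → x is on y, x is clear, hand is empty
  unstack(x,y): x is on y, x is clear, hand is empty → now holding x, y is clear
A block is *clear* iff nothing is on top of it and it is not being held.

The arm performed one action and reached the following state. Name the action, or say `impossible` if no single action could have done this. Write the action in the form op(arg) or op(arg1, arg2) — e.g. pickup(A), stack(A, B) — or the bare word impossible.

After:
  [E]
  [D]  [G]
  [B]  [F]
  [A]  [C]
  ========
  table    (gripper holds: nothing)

stack(E, D)

target: towers=[A/B/D/E; C/F/G] holding=-
        putdown(E) → towers=[A/B/D; C/F/G; E] holding=-
       stack(E, G) → towers=[A/B/D; C/F/G/E] holding=-
       stack(E, D) → towers=[A/B/D/E; C/F/G] holding=-  ← match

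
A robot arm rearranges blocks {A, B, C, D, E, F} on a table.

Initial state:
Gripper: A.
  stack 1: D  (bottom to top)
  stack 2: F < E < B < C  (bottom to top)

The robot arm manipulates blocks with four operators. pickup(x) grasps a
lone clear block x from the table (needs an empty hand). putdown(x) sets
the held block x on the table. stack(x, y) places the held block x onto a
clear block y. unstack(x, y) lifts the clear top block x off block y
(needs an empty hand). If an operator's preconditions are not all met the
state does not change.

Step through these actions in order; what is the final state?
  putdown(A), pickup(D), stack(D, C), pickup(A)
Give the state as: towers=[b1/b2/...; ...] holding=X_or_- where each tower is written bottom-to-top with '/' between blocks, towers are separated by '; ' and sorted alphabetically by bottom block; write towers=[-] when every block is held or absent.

towers=[F/E/B/C/D] holding=A

step 1 (putdown(A)): towers=[A; D; F/E/B/C] holding=-
step 2 (pickup(D)): towers=[A; F/E/B/C] holding=D
step 3 (stack(D, C)): towers=[A; F/E/B/C/D] holding=-
step 4 (pickup(A)): towers=[F/E/B/C/D] holding=A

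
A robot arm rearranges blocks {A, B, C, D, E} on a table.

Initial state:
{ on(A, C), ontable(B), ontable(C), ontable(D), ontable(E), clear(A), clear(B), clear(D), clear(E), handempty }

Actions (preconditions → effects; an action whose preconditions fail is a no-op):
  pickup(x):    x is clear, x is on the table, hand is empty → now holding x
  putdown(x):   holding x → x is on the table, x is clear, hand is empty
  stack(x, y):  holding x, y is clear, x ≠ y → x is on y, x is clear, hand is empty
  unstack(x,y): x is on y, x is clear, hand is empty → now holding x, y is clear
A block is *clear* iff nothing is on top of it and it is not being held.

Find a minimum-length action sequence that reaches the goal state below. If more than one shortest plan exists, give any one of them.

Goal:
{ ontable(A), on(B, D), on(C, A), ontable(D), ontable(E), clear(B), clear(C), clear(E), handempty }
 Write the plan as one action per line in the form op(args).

step 1 (pickup(B)): towers=[C/A; D; E] holding=B
step 2 (stack(B, D)): towers=[C/A; D/B; E] holding=-
step 3 (unstack(A, C)): towers=[C; D/B; E] holding=A
step 4 (putdown(A)): towers=[A; C; D/B; E] holding=-
step 5 (pickup(C)): towers=[A; D/B; E] holding=C
step 6 (stack(C, A)): towers=[A/C; D/B; E] holding=-
goal check: towers=[A/C; D/B; E] holding=- — reached (length 6, optimal by BFS)

pickup(B)
stack(B, D)
unstack(A, C)
putdown(A)
pickup(C)
stack(C, A)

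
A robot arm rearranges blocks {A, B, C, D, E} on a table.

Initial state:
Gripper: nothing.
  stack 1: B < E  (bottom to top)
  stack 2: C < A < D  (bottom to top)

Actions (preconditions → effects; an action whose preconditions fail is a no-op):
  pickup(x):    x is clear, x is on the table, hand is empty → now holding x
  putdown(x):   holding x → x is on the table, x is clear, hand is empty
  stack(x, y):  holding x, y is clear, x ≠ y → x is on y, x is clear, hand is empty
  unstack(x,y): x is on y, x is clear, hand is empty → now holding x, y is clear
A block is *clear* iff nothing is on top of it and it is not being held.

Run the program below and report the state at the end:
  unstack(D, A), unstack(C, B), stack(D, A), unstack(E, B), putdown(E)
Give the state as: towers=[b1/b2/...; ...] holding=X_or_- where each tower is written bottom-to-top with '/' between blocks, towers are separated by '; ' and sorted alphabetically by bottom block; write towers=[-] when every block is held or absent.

towers=[B; C/A/D; E] holding=-

step 1 (unstack(D, A)): towers=[B/E; C/A] holding=D
step 2 (unstack(C, B)) [no-op]: towers=[B/E; C/A] holding=D
step 3 (stack(D, A)): towers=[B/E; C/A/D] holding=-
step 4 (unstack(E, B)): towers=[B; C/A/D] holding=E
step 5 (putdown(E)): towers=[B; C/A/D; E] holding=-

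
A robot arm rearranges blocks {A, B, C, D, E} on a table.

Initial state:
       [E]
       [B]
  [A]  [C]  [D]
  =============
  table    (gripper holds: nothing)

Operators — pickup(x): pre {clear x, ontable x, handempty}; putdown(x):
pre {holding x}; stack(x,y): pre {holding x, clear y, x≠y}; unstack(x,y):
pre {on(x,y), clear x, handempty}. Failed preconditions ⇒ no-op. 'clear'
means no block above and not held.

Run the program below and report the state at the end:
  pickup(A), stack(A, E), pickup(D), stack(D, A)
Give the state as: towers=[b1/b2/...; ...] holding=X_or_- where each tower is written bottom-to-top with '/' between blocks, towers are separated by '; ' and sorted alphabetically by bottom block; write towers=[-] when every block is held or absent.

towers=[C/B/E/A/D] holding=-

step 1 (pickup(A)): towers=[C/B/E; D] holding=A
step 2 (stack(A, E)): towers=[C/B/E/A; D] holding=-
step 3 (pickup(D)): towers=[C/B/E/A] holding=D
step 4 (stack(D, A)): towers=[C/B/E/A/D] holding=-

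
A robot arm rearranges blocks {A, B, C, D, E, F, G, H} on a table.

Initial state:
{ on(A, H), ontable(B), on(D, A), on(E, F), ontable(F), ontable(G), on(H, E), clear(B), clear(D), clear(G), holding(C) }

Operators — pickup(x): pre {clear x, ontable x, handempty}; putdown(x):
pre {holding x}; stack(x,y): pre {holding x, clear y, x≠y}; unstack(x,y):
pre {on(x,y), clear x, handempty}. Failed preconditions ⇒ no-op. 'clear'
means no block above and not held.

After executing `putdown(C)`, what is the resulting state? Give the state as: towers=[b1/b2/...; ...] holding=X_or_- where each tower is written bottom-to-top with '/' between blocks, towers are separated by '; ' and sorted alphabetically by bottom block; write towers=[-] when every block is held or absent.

towers=[B; C; F/E/H/A/D; G] holding=-

before: towers=[B; F/E/H/A/D; G] holding=C
pre[putdown(C)]: holding(C) ok
all met → apply putdown(C)
after:  towers=[B; C; F/E/H/A/D; G] holding=-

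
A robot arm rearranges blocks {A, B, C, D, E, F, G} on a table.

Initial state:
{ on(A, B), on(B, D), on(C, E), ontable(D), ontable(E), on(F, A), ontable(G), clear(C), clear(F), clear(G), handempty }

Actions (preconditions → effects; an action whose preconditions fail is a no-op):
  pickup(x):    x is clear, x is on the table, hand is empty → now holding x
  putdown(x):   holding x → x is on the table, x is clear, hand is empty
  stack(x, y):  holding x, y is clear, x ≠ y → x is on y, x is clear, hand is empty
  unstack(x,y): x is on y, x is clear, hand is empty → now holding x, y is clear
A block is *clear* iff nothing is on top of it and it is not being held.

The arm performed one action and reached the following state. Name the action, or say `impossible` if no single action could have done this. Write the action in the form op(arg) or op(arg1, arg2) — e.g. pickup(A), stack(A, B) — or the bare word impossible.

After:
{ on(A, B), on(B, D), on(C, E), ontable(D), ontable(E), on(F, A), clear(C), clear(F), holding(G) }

pickup(G)

target: towers=[D/B/A/F; E/C] holding=G
     unstack(F, A) → towers=[D/B/A; E/C; G] holding=F
         pickup(G) → towers=[D/B/A/F; E/C] holding=G  ← match
     unstack(C, E) → towers=[D/B/A/F; E; G] holding=C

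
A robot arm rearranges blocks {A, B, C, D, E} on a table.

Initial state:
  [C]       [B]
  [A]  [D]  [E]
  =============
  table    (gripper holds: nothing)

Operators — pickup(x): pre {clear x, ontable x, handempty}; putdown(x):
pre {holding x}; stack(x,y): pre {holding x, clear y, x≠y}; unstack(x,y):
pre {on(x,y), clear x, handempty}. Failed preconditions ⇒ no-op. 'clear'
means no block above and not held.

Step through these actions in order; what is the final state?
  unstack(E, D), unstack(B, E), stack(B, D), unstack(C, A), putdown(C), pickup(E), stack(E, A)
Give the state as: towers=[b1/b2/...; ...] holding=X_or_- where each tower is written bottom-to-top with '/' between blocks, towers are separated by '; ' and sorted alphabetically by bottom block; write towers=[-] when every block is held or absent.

step 1 (unstack(E, D)) [no-op]: towers=[A/C; D; E/B] holding=-
step 2 (unstack(B, E)): towers=[A/C; D; E] holding=B
step 3 (stack(B, D)): towers=[A/C; D/B; E] holding=-
step 4 (unstack(C, A)): towers=[A; D/B; E] holding=C
step 5 (putdown(C)): towers=[A; C; D/B; E] holding=-
step 6 (pickup(E)): towers=[A; C; D/B] holding=E
step 7 (stack(E, A)): towers=[A/E; C; D/B] holding=-

towers=[A/E; C; D/B] holding=-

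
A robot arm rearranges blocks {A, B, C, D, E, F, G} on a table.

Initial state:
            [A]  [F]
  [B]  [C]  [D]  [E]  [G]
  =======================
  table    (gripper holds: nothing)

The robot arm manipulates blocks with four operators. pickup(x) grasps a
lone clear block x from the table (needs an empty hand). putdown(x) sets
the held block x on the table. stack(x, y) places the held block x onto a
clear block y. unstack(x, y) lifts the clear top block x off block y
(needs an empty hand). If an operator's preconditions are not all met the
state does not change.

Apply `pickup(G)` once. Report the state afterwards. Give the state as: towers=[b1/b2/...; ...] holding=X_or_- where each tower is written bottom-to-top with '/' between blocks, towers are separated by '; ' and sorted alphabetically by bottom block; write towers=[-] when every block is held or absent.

towers=[B; C; D/A; E/F] holding=G

before: towers=[B; C; D/A; E/F; G] holding=-
pre[pickup(G)]: clear(G) ✓, ontable(G) ✓, handempty ✓
all met → apply pickup(G)
after:  towers=[B; C; D/A; E/F] holding=G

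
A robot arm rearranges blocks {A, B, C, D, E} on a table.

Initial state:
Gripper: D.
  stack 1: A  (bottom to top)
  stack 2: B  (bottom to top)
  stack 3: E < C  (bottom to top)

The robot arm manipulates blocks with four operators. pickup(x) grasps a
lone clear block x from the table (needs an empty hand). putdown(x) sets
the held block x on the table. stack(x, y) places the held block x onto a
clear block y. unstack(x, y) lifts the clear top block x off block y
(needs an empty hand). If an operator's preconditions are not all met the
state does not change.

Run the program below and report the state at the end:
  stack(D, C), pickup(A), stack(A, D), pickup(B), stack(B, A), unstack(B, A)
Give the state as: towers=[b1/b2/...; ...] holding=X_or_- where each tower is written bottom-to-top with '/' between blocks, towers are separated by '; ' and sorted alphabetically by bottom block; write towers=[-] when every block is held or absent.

towers=[E/C/D/A] holding=B

step 1 (stack(D, C)): towers=[A; B; E/C/D] holding=-
step 2 (pickup(A)): towers=[B; E/C/D] holding=A
step 3 (stack(A, D)): towers=[B; E/C/D/A] holding=-
step 4 (pickup(B)): towers=[E/C/D/A] holding=B
step 5 (stack(B, A)): towers=[E/C/D/A/B] holding=-
step 6 (unstack(B, A)): towers=[E/C/D/A] holding=B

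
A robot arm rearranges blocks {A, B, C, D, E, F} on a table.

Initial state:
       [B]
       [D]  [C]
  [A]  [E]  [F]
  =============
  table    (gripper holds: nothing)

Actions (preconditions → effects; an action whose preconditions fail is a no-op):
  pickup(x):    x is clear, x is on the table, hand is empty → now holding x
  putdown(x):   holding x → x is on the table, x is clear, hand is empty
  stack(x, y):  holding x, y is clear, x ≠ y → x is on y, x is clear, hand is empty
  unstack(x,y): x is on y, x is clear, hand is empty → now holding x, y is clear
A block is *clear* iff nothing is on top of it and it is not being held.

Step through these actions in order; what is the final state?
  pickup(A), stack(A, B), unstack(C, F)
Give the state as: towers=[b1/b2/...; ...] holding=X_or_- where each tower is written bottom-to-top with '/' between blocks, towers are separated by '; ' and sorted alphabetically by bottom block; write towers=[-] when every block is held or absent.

towers=[E/D/B/A; F] holding=C

step 1 (pickup(A)): towers=[E/D/B; F/C] holding=A
step 2 (stack(A, B)): towers=[E/D/B/A; F/C] holding=-
step 3 (unstack(C, F)): towers=[E/D/B/A; F] holding=C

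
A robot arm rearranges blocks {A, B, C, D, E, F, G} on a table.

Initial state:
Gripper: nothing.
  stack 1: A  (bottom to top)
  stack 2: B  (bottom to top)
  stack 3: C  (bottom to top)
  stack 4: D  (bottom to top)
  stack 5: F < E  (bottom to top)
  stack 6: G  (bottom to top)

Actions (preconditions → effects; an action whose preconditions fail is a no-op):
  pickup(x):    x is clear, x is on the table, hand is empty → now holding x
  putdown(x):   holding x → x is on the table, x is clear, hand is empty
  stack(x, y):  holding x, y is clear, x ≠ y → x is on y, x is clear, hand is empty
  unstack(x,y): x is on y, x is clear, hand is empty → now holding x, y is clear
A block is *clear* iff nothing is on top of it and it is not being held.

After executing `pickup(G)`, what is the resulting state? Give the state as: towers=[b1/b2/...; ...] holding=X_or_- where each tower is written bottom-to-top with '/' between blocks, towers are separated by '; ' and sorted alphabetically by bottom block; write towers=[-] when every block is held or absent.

before: towers=[A; B; C; D; F/E; G] holding=-
pre[pickup(G)]: clear(G) ok, ontable(G) ok, handempty ok
all met → apply pickup(G)
after:  towers=[A; B; C; D; F/E] holding=G

towers=[A; B; C; D; F/E] holding=G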